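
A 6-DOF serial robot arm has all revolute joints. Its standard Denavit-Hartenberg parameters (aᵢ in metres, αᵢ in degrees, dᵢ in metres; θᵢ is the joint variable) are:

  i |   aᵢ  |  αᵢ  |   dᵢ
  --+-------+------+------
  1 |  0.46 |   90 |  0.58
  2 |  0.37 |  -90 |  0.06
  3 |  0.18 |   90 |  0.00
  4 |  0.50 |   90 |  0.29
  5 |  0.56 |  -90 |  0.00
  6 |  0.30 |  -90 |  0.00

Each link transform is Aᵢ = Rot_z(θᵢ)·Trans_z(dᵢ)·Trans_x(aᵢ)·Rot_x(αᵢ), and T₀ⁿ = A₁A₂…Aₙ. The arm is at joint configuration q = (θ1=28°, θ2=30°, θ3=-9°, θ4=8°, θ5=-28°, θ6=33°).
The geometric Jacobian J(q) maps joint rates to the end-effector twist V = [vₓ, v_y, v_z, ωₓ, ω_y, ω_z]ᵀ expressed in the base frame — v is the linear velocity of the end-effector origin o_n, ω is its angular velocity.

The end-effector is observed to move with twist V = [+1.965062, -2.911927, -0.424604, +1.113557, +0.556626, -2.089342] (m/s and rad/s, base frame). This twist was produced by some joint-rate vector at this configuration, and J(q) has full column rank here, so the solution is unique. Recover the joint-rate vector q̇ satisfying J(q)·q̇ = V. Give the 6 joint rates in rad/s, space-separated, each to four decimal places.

o_n = [1.6684, 0.6797, 1.7315]
J₁: ẑ×o_n = [-0.6797, 1.6684, 0.0000], ω = ẑ
J2: z=[0.4695, -0.8829, 0.0000] o=[0.4062, 0.2160, 0.5800] → [-1.0167, -0.5406, 1.3322, 0.4695, -0.8829, 0.0000]
J3: z=[-0.4415, -0.2347, 0.8660] o=[0.7172, 0.3134, 0.7650] → [-0.5441, 1.2504, 0.0616, -0.4415, -0.2347, 0.8660]
J4: z=[0.3441, -0.9357, -0.0782] o=[0.8664, 0.3608, 0.8539] → [-0.7962, -0.3647, 0.8601, 0.3441, -0.9357, -0.0782]
J5: z=[0.5525, 0.2691, -0.7889] o=[1.3458, 0.2036, 1.1360] → [0.5358, -0.5836, 0.1762, 0.5525, 0.2691, -0.7889]
J6: z=[0.6602, -0.7190, 0.2171] o=[1.6307, 0.5624, 1.4580] → [-0.2221, -0.1724, 0.1045, 0.6602, -0.7190, 0.2171]
q̇ = J⁺·V = [-0.9600, 0.0380, -0.7070, -0.7950, 0.9550, 0.8020]

-0.9600 0.0380 -0.7070 -0.7950 0.9550 0.8020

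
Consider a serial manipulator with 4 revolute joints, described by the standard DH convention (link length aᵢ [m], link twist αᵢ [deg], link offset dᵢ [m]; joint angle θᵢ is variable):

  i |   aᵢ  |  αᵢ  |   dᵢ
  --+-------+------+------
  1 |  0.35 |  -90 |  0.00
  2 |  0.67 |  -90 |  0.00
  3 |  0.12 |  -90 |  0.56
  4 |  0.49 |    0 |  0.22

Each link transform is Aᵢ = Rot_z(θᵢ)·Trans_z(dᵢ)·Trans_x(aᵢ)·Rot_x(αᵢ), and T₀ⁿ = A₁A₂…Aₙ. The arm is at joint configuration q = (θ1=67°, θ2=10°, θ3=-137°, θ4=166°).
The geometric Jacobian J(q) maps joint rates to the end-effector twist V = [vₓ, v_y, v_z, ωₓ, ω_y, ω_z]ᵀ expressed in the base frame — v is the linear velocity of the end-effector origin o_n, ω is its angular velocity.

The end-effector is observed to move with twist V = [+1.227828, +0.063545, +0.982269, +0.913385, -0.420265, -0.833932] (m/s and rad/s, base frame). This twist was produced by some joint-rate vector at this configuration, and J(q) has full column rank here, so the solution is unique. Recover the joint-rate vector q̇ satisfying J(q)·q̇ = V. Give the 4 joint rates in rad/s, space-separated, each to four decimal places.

-0.8250 -0.9750 0.0140 -0.0410

o_n = [0.5974, 1.1988, -0.6223]
J₁: ẑ×o_n = [-1.1988, 0.5974, 0.0000], ω = ẑ
J2: z=[-0.9205, 0.3907, 0.0000] o=[0.1368, 0.3222, 0.0000] → [-0.2431, -0.5728, -0.9869, -0.9205, 0.3907, 0.0000]
J3: z=[-0.0678, -0.1598, -0.9848] o=[0.3946, 0.9295, -0.1163] → [0.3460, -0.2341, 0.0142, -0.0678, -0.1598, -0.9848]
J4: z=[-0.4108, 0.9040, -0.1184] o=[0.2475, 0.7925, -0.6526] → [0.0755, -0.0290, -0.4833, -0.4108, 0.9040, -0.1184]
q̇ = J⁺·V = [-0.8250, -0.9750, 0.0140, -0.0410]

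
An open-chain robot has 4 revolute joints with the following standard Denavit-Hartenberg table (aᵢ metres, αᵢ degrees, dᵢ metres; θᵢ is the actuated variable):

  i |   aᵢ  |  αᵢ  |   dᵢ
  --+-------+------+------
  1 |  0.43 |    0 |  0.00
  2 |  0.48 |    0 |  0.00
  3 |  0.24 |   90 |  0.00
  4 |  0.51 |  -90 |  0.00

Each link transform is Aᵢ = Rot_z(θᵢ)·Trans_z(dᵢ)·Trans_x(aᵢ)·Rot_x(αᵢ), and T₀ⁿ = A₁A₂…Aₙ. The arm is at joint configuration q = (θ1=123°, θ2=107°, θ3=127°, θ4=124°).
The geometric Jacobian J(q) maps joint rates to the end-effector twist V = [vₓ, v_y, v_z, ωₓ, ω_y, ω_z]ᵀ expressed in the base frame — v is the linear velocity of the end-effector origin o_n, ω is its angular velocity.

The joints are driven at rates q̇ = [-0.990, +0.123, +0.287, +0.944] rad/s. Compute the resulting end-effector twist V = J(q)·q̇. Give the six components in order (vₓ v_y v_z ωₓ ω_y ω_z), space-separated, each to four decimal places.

o_n = [-0.5879, -0.0047, 0.4228]
J₁: ẑ×o_n = [0.0047, -0.5879, 0.0000], ω = ẑ
J2: z=[0.0000, 0.0000, 1.0000] o=[-0.2342, 0.3606, 0.0000] → [0.3653, -0.3537, 0.0000, 0.0000, 0.0000, 1.0000]
J3: z=[0.0000, 0.0000, 1.0000] o=[-0.5427, -0.0071, 0.0000] → [-0.0024, -0.0451, 0.0000, 0.0000, 0.0000, 1.0000]
J4: z=[-0.0523, -0.9986, 0.0000] o=[-0.3031, -0.0196, 0.0000] → [-0.4222, 0.0221, -0.2852, -0.0523, -0.9986, 0.0000]
V = J·q̇ = [-0.3590, 0.5464, -0.2692, -0.0494, -0.9427, -0.5800]

-0.3590 0.5464 -0.2692 -0.0494 -0.9427 -0.5800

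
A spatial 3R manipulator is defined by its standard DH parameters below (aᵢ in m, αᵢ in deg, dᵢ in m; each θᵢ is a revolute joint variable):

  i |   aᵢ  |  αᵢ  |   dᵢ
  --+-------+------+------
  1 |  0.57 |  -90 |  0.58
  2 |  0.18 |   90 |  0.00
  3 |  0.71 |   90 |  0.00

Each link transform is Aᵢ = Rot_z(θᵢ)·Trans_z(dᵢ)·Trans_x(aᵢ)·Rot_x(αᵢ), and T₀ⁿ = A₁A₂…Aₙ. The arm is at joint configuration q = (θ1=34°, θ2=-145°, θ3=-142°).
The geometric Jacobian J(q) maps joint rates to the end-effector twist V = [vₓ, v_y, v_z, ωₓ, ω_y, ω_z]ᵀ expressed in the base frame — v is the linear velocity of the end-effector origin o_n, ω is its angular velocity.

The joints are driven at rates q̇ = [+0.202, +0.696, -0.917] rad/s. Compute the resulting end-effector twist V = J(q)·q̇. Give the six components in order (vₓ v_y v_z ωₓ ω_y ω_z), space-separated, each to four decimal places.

o_n = [0.9747, 0.1302, 0.3623]
J₁: ẑ×o_n = [-0.1302, 0.9747, 0.0000], ω = ẑ
J2: z=[-0.5592, 0.8290, 0.0000] o=[0.4726, 0.3187, 0.5800] → [-0.1805, -0.1217, -0.3109, -0.5592, 0.8290, 0.0000]
J3: z=[-0.4755, -0.3207, -0.8192] o=[0.3503, 0.2363, 0.6832] → [0.0160, -0.6641, 0.2507, -0.4755, -0.3207, -0.8192]
V = J·q̇ = [-0.1666, 0.7211, -0.4463, 0.0469, 0.8711, 0.9532]

-0.1666 0.7211 -0.4463 0.0469 0.8711 0.9532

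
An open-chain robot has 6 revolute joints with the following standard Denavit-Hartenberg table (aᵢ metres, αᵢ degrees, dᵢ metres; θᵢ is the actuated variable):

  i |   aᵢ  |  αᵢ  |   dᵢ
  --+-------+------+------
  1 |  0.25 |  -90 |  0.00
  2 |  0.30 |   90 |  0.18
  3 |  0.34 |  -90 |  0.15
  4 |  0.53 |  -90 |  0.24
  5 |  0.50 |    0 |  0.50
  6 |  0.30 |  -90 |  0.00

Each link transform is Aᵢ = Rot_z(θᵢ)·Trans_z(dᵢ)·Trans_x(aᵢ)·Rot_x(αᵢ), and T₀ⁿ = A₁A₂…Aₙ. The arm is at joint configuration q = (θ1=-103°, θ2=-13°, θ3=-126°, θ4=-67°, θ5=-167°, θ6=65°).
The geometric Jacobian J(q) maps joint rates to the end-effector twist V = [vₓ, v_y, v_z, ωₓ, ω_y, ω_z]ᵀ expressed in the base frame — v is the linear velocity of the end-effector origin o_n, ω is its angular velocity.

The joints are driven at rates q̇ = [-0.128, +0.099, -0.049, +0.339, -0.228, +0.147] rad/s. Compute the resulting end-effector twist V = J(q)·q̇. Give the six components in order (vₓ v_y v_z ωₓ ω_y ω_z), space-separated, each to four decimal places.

o_n = [-0.9570, -0.4069, 0.0185]
J₁: ẑ×o_n = [0.4069, -0.9570, 0.0000], ω = ẑ
J2: z=[0.9744, -0.2250, 0.0000] o=[-0.0562, -0.2436, 0.0000] → [-0.0042, -0.0180, -0.3618, 0.9744, -0.2250, 0.0000]
J3: z=[0.0506, 0.2192, 0.9744] o=[0.0534, -0.5689, 0.0675] → [-0.1685, -0.9820, 0.2297, 0.0506, 0.2192, 0.9744]
J4: z=[-0.7500, -0.6359, 0.1820] o=[-0.1632, -0.2844, 0.1687] → [0.1178, -0.2571, -0.4128, -0.7500, -0.6359, 0.1820]
J5: z=[-0.6268, 0.5956, -0.5024] o=[-0.4551, -0.1768, 0.6603] → [-0.4979, -0.1502, 0.4431, -0.6268, 0.5956, -0.5024]
J6: z=[-0.6268, 0.5956, -0.5024] o=[-0.7500, -0.1897, 0.0178] → [-0.1087, 0.1044, 0.2594, -0.6268, 0.5956, -0.5024]
V = J·q̇ = [0.0932, 0.1313, -0.2499, -0.1095, -0.2968, -0.0734]

0.0932 0.1313 -0.2499 -0.1095 -0.2968 -0.0734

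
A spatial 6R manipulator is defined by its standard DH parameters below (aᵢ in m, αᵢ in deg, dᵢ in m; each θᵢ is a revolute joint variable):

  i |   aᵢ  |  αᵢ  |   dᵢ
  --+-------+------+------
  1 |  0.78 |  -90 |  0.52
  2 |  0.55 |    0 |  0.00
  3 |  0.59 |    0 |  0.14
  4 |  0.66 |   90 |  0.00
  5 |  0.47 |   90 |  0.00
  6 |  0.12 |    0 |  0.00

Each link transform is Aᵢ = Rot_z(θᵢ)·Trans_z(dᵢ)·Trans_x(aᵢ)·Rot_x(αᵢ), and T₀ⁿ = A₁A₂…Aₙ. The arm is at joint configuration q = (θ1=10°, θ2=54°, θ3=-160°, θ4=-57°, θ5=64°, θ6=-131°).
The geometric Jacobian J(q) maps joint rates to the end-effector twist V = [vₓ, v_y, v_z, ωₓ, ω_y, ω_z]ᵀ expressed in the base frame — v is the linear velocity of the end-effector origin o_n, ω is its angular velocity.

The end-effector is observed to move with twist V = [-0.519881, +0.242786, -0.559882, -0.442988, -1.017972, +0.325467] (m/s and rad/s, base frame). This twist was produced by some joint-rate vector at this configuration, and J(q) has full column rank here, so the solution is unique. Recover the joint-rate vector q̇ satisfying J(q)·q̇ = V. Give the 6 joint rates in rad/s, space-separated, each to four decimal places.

o_n = [0.0840, 0.5141, 0.9719]
J₁: ẑ×o_n = [-0.5141, 0.0840, 0.0000], ω = ẑ
J2: z=[-0.1736, 0.9848, 0.0000] o=[0.7682, 0.1354, 0.5200] → [0.4450, 0.0785, 0.6081, -0.1736, 0.9848, 0.0000]
J3: z=[-0.1736, 0.9848, 0.0000] o=[1.0865, 0.1916, 0.0750] → [0.8832, 0.1557, 0.9313, -0.1736, 0.9848, 0.0000]
J4: z=[-0.1736, 0.9848, 0.0000] o=[0.9021, 0.3012, 0.6422] → [0.3247, 0.0573, 0.7687, -0.1736, 0.9848, 0.0000]
J5: z=[-0.2879, -0.0508, -0.9563] o=[0.2805, 0.1916, 0.8352] → [0.3014, 0.2273, -0.1028, -0.2879, -0.0508, -0.9563]
J6: z=[-0.7703, -0.5810, 0.2628] o=[0.0131, 0.5734, 0.8954] → [-0.0289, 0.0776, 0.0869, -0.7703, -0.5810, 0.2628]
q̇ = J⁺·V = [0.9380, -0.2240, 0.0140, -0.5170, 0.7650, 0.4530]

0.9380 -0.2240 0.0140 -0.5170 0.7650 0.4530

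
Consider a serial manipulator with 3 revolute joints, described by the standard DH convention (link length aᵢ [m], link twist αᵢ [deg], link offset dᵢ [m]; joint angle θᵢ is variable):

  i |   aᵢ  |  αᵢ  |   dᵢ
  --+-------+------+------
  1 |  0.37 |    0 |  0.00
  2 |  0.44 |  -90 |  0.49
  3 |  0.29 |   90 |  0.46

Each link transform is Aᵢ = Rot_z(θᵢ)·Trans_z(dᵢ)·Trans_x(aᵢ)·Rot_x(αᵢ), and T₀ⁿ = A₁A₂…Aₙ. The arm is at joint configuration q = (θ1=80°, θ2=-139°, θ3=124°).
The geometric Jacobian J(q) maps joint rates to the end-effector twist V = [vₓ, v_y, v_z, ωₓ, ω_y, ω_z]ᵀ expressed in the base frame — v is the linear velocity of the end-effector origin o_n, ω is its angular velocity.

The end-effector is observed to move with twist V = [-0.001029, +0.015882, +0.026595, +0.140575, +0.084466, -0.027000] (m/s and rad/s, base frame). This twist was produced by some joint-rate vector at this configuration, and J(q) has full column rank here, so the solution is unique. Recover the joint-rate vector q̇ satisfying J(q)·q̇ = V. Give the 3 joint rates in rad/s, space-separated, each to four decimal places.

-0.0530 0.0260 0.1640

o_n = [0.6016, 0.3631, 0.2496]
J₁: ẑ×o_n = [-0.3631, 0.6016, 0.0000], ω = ẑ
J2: z=[0.0000, 0.0000, 1.0000] o=[0.0642, 0.3644, 0.0000] → [0.0012, 0.5374, -0.0000, 0.0000, 0.0000, 1.0000]
J3: z=[0.8572, 0.5150, 0.0000] o=[0.2909, -0.0128, 0.4900] → [-0.1238, 0.2061, 0.1622, 0.8572, 0.5150, 0.0000]
q̇ = J⁺·V = [-0.0530, 0.0260, 0.1640]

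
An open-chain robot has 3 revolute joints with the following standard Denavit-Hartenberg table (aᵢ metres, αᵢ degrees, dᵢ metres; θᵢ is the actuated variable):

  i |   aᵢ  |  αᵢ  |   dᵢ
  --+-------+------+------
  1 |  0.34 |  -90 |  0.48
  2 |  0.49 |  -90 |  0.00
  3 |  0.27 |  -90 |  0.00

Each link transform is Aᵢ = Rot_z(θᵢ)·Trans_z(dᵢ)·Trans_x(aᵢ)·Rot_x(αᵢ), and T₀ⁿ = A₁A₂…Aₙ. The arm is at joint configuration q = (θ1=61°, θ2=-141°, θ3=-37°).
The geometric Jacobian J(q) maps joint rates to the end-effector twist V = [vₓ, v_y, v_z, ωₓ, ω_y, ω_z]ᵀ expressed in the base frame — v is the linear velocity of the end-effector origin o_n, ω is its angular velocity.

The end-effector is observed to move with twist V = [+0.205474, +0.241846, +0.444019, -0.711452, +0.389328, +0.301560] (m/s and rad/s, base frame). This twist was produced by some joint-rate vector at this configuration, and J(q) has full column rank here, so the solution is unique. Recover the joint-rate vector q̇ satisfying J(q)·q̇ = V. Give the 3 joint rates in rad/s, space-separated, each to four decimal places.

o_n = [-0.2431, -0.1035, 0.9241]
J₁: ẑ×o_n = [0.1035, -0.2431, 0.0000], ω = ẑ
J2: z=[-0.8746, 0.4848, 0.0000] o=[0.1648, 0.2974, 0.4800] → [0.2153, 0.3884, 0.5484, -0.8746, 0.4848, 0.0000]
J3: z=[0.3051, 0.5504, 0.7771] o=[-0.0198, -0.0357, 0.7884] → [0.1274, -0.2150, 0.1023, 0.3051, 0.5504, 0.7771]
q̇ = J⁺·V = [0.3070, 0.8110, -0.0070]

0.3070 0.8110 -0.0070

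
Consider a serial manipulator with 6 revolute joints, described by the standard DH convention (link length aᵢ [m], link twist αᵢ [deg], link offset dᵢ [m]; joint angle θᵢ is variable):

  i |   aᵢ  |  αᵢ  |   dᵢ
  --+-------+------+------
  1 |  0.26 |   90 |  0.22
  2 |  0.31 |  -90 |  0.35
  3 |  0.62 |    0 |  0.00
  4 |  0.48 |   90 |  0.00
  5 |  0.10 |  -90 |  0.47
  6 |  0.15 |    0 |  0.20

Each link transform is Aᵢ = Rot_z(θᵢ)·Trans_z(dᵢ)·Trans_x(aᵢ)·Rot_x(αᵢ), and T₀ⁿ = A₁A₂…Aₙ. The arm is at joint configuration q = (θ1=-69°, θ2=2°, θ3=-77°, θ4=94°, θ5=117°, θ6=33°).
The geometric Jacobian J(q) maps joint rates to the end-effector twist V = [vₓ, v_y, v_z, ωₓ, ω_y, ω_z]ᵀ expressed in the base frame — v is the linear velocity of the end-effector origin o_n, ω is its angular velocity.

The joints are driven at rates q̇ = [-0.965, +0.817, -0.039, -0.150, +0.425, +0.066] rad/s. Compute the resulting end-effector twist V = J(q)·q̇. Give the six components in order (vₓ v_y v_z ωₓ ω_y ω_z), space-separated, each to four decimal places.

-1.4951 0.9875 0.4837 -1.1311 -0.5152 -1.1815

o_n = [-0.8213, -1.3963, 0.3566]
J₁: ẑ×o_n = [1.3963, -0.8213, 0.0000], ω = ẑ
J2: z=[-0.9336, -0.3584, 0.0000] o=[0.0932, -0.2427, 0.2200] → [-0.0490, 0.1275, 0.7493, -0.9336, -0.3584, 0.0000]
J3: z=[-0.0125, 0.0326, 0.9994] o=[-0.1226, -0.6574, 0.2308] → [0.7426, -0.6968, 0.0320, -0.0125, 0.0326, 0.9994]
J4: z=[-0.0125, 0.0326, 0.9994] o=[-0.6366, -1.0040, 0.2357] → [0.3960, -0.1831, 0.0109, -0.0125, 0.0326, 0.9994]
J5: z=[-0.7881, -0.6155, 0.0102] o=[-0.3412, -1.3820, 0.2517] → [-0.0644, 0.0778, -0.2842, -0.7881, -0.6155, 0.0102]
J6: z=[-0.5427, 0.6868, -0.4835] o=[-0.7406, -1.6326, 0.3440] → [0.1229, 0.0459, -0.0728, -0.5427, 0.6868, -0.4835]
V = J·q̇ = [-1.4951, 0.9875, 0.4837, -1.1311, -0.5152, -1.1815]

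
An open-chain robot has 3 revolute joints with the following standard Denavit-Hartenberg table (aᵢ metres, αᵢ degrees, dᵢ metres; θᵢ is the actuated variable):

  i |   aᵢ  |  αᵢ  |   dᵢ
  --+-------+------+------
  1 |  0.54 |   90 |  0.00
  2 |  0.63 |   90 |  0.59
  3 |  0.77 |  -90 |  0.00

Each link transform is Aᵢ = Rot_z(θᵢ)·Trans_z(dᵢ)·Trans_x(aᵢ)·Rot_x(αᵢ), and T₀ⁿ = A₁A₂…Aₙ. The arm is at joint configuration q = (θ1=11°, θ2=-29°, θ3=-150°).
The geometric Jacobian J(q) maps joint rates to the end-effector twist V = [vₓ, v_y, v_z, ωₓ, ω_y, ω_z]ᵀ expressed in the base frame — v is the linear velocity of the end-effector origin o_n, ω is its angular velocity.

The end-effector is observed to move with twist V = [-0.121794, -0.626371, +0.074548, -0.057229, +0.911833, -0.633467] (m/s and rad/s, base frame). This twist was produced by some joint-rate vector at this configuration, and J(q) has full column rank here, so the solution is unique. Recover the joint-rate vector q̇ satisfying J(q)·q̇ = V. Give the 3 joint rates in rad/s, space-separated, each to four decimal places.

-0.8460 -0.9060 -0.2430

o_n = [0.5376, -0.1043, 0.0179]
J₁: ẑ×o_n = [0.1043, 0.5376, -0.0000], ω = ẑ
J2: z=[0.1908, -0.9816, 0.0000] o=[0.5301, 0.1030, 0.0000] → [-0.0175, -0.0034, -0.0322, 0.1908, -0.9816, 0.0000]
J3: z=[-0.4759, -0.0925, -0.8746] o=[1.1835, -0.3710, -0.3054] → [0.2033, 0.7188, -0.1867, -0.4759, -0.0925, -0.8746]
q̇ = J⁺·V = [-0.8460, -0.9060, -0.2430]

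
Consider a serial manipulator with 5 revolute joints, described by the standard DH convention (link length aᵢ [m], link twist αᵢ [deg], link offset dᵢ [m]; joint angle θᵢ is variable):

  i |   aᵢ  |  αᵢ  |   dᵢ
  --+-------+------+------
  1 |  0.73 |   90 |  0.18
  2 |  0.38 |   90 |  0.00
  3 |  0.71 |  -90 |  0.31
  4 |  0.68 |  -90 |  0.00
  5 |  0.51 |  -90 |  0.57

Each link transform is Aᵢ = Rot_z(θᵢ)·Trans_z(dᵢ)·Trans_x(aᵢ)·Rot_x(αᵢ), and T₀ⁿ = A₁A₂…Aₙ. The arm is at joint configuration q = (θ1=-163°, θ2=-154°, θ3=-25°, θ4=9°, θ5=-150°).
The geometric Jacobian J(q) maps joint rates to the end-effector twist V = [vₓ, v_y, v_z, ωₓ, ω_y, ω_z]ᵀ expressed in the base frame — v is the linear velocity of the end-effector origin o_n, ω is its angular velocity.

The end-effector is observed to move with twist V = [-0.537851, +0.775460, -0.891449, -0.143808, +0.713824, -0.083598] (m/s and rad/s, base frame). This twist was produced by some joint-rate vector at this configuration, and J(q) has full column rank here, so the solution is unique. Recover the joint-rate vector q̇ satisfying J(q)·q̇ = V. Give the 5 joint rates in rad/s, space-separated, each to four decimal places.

-0.4400 0.6960 0.9560 -0.0130 0.6120

o_n = [0.3047, -0.0436, -0.6349]
J₁: ẑ×o_n = [0.0436, 0.3047, -0.0000], ω = ẑ
J2: z=[-0.2924, 0.9563, 0.0000] o=[-0.6981, -0.2134, 0.1800] → [-0.7793, -0.2383, -1.0086, -0.2924, 0.9563, 0.0000]
J3: z=[0.4192, 0.1282, 0.8988] o=[-0.3715, -0.1136, 0.0134] → [-0.1460, 0.8795, -0.0573, 0.4192, 0.1282, 0.8988]
J4: z=[0.0983, 0.9778, -0.1853] o=[0.3993, -0.1917, 0.0100] → [-0.6031, 0.0809, 0.1071, 0.0983, 0.9778, -0.1853]
J5: z=[-0.5552, -0.1006, -0.8256] o=[0.9609, -0.3168, -0.3525] → [0.2540, 0.3849, -0.2177, -0.5552, -0.1006, -0.8256]
q̇ = J⁺·V = [-0.4400, 0.6960, 0.9560, -0.0130, 0.6120]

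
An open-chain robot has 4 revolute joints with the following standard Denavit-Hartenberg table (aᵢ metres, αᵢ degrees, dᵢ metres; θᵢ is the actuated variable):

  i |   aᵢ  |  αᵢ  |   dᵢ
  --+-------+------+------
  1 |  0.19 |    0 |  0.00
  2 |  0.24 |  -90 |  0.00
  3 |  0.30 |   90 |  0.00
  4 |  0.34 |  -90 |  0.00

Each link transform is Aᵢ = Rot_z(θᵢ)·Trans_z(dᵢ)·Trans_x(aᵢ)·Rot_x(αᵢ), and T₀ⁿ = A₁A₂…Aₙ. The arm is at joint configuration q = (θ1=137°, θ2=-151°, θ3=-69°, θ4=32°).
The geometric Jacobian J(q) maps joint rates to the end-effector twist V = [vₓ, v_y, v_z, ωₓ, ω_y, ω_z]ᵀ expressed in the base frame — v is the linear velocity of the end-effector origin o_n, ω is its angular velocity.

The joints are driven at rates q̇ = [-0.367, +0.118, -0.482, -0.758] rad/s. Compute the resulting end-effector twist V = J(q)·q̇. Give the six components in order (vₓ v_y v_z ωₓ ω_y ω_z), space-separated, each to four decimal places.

o_n = [0.3421, 0.1953, 0.5493]
J₁: ẑ×o_n = [-0.1953, 0.3421, 0.0000], ω = ẑ
J2: z=[0.0000, 0.0000, 1.0000] o=[-0.1390, 0.1296, 0.0000] → [-0.0658, 0.4810, 0.0000, 0.0000, 0.0000, 1.0000]
J3: z=[0.2419, 0.9703, 0.0000] o=[0.0939, 0.0715, 0.0000] → [0.5329, -0.1329, -0.2108, 0.2419, 0.9703, 0.0000]
J4: z=[-0.9058, 0.2259, 0.3584] o=[0.1982, 0.0455, 0.2801] → [0.0071, 0.2954, -0.1682, -0.9058, 0.2259, 0.3584]
V = J·q̇ = [-0.1983, -0.2286, 0.2291, 0.5700, -0.6389, -0.5206]

-0.1983 -0.2286 0.2291 0.5700 -0.6389 -0.5206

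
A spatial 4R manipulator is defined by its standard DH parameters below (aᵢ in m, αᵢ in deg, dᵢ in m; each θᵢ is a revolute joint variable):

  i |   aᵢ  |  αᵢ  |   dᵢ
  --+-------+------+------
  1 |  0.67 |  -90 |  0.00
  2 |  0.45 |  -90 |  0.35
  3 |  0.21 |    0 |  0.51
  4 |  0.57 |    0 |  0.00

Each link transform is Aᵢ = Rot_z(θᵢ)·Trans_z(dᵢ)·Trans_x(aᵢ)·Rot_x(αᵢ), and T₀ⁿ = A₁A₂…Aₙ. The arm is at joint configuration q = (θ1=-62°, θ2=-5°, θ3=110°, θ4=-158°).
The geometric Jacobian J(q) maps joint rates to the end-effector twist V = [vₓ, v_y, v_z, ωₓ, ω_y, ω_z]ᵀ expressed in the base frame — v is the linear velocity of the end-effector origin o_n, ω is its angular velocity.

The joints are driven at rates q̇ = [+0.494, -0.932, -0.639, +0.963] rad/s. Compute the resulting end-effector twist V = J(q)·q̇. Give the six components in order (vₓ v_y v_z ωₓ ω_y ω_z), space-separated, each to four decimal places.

0.6749 -0.0823 0.7696 -0.8097 -0.4625 0.1712

o_n = [1.1995, -1.0284, -0.4419]
J₁: ẑ×o_n = [1.0284, 1.1995, -0.0000], ω = ẑ
J2: z=[0.8829, 0.4695, 0.0000] o=[0.3145, -0.5916, 0.0000] → [-0.2074, 0.3901, -0.8011, 0.8829, 0.4695, 0.0000]
J3: z=[0.0409, -0.0770, -0.9962] o=[0.8340, -0.8231, 0.0392] → [-0.1675, -0.3444, 0.0197, 0.0409, -0.0770, -0.9962]
J4: z=[0.0409, -0.0770, -0.9962] o=[0.6471, -0.8918, -0.4751] → [-0.1387, -0.5516, 0.0369, 0.0409, -0.0770, -0.9962]
V = J·q̇ = [0.6749, -0.0823, 0.7696, -0.8097, -0.4625, 0.1712]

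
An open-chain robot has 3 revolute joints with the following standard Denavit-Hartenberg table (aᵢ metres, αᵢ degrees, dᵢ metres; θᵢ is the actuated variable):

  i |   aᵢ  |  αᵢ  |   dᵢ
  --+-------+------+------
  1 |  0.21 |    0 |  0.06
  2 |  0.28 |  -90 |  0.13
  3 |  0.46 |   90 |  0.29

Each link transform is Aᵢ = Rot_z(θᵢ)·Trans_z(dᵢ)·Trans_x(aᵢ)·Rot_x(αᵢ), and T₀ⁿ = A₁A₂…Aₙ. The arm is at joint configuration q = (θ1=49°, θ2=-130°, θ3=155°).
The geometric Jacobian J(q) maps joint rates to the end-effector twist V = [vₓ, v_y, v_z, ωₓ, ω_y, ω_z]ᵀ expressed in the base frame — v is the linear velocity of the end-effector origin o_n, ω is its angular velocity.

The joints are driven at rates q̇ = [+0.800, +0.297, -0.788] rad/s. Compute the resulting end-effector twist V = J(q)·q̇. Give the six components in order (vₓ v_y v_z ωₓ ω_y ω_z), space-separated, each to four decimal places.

-0.3009 0.2496 -0.3285 -0.7783 -0.1233 1.0970

o_n = [0.4028, 0.3391, -0.0044]
J₁: ẑ×o_n = [-0.3391, 0.4028, 0.0000], ω = ẑ
J2: z=[0.0000, 0.0000, 1.0000] o=[0.1378, 0.1585, 0.0600] → [-0.1806, 0.2650, 0.0000, 0.0000, 0.0000, 1.0000]
J3: z=[0.9877, 0.1564, 0.0000] o=[0.1816, -0.1181, 0.1900] → [-0.0304, 0.1920, 0.4169, 0.9877, 0.1564, 0.0000]
V = J·q̇ = [-0.3009, 0.2496, -0.3285, -0.7783, -0.1233, 1.0970]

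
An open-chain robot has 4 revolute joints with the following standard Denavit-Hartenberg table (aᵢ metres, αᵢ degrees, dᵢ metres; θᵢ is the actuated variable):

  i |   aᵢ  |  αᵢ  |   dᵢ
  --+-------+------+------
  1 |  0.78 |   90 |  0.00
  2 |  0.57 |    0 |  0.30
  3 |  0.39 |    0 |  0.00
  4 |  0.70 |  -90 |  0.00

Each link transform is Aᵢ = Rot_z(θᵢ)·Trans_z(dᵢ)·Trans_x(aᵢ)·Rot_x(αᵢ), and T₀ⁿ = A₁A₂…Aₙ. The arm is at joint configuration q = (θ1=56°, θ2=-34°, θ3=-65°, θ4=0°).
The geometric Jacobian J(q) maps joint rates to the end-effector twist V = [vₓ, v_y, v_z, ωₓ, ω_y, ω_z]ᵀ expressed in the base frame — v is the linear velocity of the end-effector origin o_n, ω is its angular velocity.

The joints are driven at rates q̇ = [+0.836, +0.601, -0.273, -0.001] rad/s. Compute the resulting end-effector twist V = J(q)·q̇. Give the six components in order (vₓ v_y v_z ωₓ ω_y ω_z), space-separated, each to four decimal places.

-0.3055 1.1647 0.2282 0.2711 -0.1829 0.8360

o_n = [0.8538, 0.7293, -1.3953]
J₁: ẑ×o_n = [-0.7293, 0.8538, 0.0000], ω = ẑ
J2: z=[0.8290, -0.5592, 0.0000] o=[0.4362, 0.6466, 0.0000] → [0.7803, 1.1568, 0.3020, 0.8290, -0.5592, 0.0000]
J3: z=[0.8290, -0.5592, 0.0000] o=[0.9491, 0.8707, -0.3187] → [0.6020, 0.8925, -0.1705, 0.8290, -0.5592, 0.0000]
J4: z=[0.8290, -0.5592, 0.0000] o=[0.9150, 0.8201, -0.7039] → [0.3866, 0.5732, -0.1095, 0.8290, -0.5592, 0.0000]
V = J·q̇ = [-0.3055, 1.1647, 0.2282, 0.2711, -0.1829, 0.8360]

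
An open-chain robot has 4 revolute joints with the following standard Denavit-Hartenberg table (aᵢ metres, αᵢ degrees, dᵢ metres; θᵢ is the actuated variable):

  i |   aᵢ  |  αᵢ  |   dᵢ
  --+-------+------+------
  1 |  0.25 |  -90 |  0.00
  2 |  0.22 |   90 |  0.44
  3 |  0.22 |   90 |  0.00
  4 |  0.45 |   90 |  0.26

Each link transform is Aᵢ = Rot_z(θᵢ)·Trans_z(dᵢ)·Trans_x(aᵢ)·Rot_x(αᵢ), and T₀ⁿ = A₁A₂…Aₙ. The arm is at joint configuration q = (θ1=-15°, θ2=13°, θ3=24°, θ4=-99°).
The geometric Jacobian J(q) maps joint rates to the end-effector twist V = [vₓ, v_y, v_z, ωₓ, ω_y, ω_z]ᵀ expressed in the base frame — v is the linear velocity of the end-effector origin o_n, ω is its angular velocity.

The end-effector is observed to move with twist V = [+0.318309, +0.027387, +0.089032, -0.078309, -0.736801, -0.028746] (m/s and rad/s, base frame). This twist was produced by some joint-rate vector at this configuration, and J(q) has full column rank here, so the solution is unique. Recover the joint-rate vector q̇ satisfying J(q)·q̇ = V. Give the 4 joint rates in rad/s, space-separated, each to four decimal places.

o_n = [0.6483, 0.0989, -0.5371]
J₁: ẑ×o_n = [-0.0989, 0.6483, 0.0000], ω = ẑ
J2: z=[0.2588, 0.9659, 0.0000] o=[0.2415, -0.0647, 0.0000] → [-0.5188, 0.1390, -0.3506, 0.2588, 0.9659, 0.0000]
J3: z=[0.2173, -0.0582, 0.9744] o=[0.5624, 0.3048, -0.0495] → [0.2290, 0.1896, -0.0397, 0.2173, -0.0582, 0.9744]
J4: z=[0.1464, -0.9850, -0.0915] o=[0.7747, 0.3406, -0.0947] → [0.4136, 0.0763, -0.1599, 0.1464, -0.9850, -0.0915]
q̇ = J⁺·V = [0.1220, -0.4040, -0.1210, 0.3590]

0.1220 -0.4040 -0.1210 0.3590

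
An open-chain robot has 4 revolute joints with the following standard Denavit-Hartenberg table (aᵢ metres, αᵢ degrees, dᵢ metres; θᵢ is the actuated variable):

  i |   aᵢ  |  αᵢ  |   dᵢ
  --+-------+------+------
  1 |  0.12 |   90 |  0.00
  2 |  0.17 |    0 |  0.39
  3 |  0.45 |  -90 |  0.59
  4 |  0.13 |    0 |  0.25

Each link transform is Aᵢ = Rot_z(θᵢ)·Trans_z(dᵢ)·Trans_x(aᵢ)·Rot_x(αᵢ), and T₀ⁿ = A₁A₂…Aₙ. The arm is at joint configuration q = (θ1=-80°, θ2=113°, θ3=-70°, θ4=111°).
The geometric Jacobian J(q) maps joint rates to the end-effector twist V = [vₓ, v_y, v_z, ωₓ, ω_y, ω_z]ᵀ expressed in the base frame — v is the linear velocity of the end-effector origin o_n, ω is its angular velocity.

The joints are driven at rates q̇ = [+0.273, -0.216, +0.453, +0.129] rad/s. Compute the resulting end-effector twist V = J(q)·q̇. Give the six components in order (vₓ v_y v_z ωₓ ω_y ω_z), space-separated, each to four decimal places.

0.0677 -0.1386 0.0332 -0.2487 0.0455 0.3673

o_n = [-0.8147, -0.3245, 0.6145]
J₁: ẑ×o_n = [0.3245, -0.8147, 0.0000], ω = ẑ
J2: z=[-0.9848, -0.1736, 0.0000] o=[0.0208, -0.1182, 0.0000] → [-0.1067, 0.6051, 0.0581, -0.9848, -0.1736, 0.0000]
J3: z=[-0.9848, -0.1736, 0.0000] o=[-0.3748, -0.1205, 0.1565] → [-0.0795, 0.4510, 0.1245, -0.9848, -0.1736, 0.0000]
J4: z=[-0.1184, 0.6716, 0.7314] o=[-0.8987, -0.5470, 0.4634] → [-0.0613, 0.0793, -0.0828, -0.1184, 0.6716, 0.7314]
V = J·q̇ = [0.0677, -0.1386, 0.0332, -0.2487, 0.0455, 0.3673]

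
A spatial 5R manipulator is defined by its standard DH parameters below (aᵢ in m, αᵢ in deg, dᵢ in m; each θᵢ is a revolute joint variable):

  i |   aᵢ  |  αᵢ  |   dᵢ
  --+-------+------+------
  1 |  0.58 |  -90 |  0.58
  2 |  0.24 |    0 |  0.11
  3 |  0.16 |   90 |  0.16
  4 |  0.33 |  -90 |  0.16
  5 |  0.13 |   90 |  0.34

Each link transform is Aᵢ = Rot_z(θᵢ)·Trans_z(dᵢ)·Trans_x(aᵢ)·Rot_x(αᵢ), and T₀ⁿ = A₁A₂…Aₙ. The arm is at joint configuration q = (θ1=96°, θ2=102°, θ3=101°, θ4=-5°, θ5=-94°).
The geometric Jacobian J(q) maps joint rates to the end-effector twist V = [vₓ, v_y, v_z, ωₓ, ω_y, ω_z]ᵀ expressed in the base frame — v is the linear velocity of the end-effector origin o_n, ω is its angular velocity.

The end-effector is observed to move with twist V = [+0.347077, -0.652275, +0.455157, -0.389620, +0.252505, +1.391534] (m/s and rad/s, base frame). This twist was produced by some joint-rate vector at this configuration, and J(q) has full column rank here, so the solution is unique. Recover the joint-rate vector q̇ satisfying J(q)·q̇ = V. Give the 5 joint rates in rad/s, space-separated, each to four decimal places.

0.7680 0.1430 0.5040 -0.6880 -0.2870

o_n = [-0.5721, -0.1124, 0.2776]
J₁: ẑ×o_n = [0.1124, -0.5721, 0.0000], ω = ẑ
J2: z=[-0.9945, -0.1045, 0.0000] o=[-0.0606, 0.5768, 0.5800] → [0.0316, -0.3007, 0.6319, -0.9945, -0.1045, 0.0000]
J3: z=[-0.9945, -0.1045, 0.0000] o=[-0.1648, 0.5157, 0.3452] → [0.0071, -0.0673, 0.5820, -0.9945, -0.1045, 0.0000]
J4: z=[0.0408, -0.3886, -0.9205] o=[-0.3085, 0.3525, 0.4078] → [-0.3773, 0.2479, -0.1214, 0.0408, -0.3886, -0.9205]
J5: z=[-0.9824, -0.1839, 0.0341] o=[-0.2418, -0.0076, 0.3889] → [0.0240, -0.1206, 0.0421, -0.9824, -0.1839, 0.0341]
q̇ = J⁺·V = [0.7680, 0.1430, 0.5040, -0.6880, -0.2870]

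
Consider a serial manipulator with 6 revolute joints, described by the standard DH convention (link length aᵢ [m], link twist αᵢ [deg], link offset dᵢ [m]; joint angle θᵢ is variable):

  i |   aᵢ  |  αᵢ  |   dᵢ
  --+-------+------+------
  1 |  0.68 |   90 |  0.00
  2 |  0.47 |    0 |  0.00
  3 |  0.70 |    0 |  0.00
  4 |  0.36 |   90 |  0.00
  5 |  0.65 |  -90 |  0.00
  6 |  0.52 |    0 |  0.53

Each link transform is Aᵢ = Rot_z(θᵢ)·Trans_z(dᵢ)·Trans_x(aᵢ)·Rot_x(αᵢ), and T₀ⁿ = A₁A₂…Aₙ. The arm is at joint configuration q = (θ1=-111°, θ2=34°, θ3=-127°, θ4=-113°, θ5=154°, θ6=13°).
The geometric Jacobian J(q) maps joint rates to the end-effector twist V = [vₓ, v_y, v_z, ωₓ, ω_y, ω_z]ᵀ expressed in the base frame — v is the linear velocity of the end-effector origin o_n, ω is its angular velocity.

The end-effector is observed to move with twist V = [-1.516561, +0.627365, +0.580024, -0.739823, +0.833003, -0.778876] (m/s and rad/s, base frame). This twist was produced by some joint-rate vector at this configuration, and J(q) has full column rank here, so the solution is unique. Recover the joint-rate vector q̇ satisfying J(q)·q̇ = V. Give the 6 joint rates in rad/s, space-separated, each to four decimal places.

-0.6350 0.1330 -0.6380 0.6790 -0.3540 -0.9070

o_n = [-0.6742, -1.6707, -0.9411]
J₁: ẑ×o_n = [1.6707, -0.6742, 0.0000], ω = ẑ
J2: z=[-0.9336, 0.3584, 0.0000] o=[-0.2437, -0.6348, 0.0000] → [-0.3373, -0.8786, 1.1214, -0.9336, 0.3584, 0.0000]
J3: z=[-0.9336, 0.3584, 0.0000] o=[-0.3833, -0.9986, 0.2628] → [-0.4315, -1.1240, 0.7317, -0.9336, 0.3584, 0.0000]
J4: z=[-0.9336, 0.3584, 0.0000] o=[-0.3702, -0.9644, -0.4362] → [-0.1809, -0.4714, 0.7684, -0.9336, 0.3584, 0.0000]
J5: z=[-0.1571, -0.4093, 0.8988] o=[-0.2542, -0.6623, -0.2784] → [1.1776, -0.4816, -0.0135, -0.1571, -0.4093, 0.8988]
J6: z=[0.6979, -0.6899, -0.1922] o=[-0.7084, -1.0504, -0.5345] → [0.1613, 0.2772, -0.4093, 0.6979, -0.6899, -0.1922]
q̇ = J⁺·V = [-0.6350, 0.1330, -0.6380, 0.6790, -0.3540, -0.9070]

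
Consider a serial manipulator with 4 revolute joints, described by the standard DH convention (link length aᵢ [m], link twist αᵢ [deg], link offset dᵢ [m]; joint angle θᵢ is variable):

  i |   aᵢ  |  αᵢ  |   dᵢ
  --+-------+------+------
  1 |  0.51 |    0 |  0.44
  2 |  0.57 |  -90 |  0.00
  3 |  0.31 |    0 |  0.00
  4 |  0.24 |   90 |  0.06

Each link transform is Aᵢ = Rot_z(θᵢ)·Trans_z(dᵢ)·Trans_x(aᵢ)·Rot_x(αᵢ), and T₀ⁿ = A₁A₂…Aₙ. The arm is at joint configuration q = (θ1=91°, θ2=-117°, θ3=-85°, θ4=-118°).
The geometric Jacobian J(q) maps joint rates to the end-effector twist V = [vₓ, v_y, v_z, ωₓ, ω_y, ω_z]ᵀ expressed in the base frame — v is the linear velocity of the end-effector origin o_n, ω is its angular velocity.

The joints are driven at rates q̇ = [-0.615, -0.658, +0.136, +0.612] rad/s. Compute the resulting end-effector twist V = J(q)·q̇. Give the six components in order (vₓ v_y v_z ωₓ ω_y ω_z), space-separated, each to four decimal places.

0.1471 -0.4460 0.1616 0.3279 0.6723 -1.2730

o_n = [0.3554, 0.3990, 0.6550]
J₁: ẑ×o_n = [-0.3990, 0.3554, 0.0000], ω = ẑ
J2: z=[0.0000, 0.0000, 1.0000] o=[-0.0089, 0.5099, 0.4400] → [0.1109, 0.3643, -0.0000, 0.0000, 0.0000, 1.0000]
J3: z=[0.4384, 0.8988, 0.0000] o=[0.5034, 0.2601, 0.4400] → [0.1933, -0.0943, 0.1939, 0.4384, 0.8988, 0.0000]
J4: z=[0.4384, 0.8988, 0.0000] o=[0.5277, 0.2482, 0.7488] → [-0.0843, 0.0411, 0.2209, 0.4384, 0.8988, 0.0000]
V = J·q̇ = [0.1471, -0.4460, 0.1616, 0.3279, 0.6723, -1.2730]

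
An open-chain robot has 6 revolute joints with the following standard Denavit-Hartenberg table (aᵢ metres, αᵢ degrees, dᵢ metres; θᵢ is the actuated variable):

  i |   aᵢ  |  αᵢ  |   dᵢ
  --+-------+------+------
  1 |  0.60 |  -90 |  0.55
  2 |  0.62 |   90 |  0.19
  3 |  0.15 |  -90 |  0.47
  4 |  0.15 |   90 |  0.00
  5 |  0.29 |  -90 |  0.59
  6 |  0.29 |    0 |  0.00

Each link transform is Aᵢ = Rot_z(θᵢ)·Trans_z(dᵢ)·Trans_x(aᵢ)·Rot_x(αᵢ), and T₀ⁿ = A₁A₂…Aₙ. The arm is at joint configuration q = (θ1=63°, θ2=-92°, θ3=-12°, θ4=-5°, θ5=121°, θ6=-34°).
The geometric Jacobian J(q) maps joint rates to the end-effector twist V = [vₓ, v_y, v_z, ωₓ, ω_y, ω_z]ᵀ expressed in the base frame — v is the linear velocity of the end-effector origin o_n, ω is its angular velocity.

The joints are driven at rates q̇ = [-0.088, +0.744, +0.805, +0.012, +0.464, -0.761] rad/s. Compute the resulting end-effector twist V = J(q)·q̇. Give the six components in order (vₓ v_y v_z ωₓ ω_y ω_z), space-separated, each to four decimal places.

o_n = [-0.8593, -0.2709, 1.1845]
J₁: ẑ×o_n = [0.2709, -0.8593, 0.0000], ω = ẑ
J2: z=[-0.8910, 0.4540, 0.0000] o=[0.2724, 0.5346, 0.5500] → [0.2881, 0.5653, 1.2315, -0.8910, 0.4540, 0.0000]
J3: z=[-0.4537, -0.8905, -0.0349] o=[0.0933, 0.6016, 1.1696] → [-0.0437, 0.0400, -0.4524, -0.4537, -0.8905, -0.0349]
J4: z=[-0.8748, 0.4376, 0.2078] o=[-0.0945, 0.1643, 1.2999] → [0.0400, -0.2598, 0.7154, -0.8748, 0.4376, 0.2078]
J5: z=[-0.4668, -0.8762, -0.1200] o=[-0.0751, 0.1341, 1.4455] → [0.1801, -0.0277, -0.4981, -0.4668, -0.8762, -0.1200]
J6: z=[0.3395, -0.0523, -0.9391] o=[-0.5873, -0.2440, 1.2813] → [-0.0202, 0.2884, -0.0234, 0.3395, -0.0523, -0.9391]
V = J·q̇ = [0.2547, 0.2930, 0.3472, -1.5136, -0.7406, 0.5454]

0.2547 0.2930 0.3472 -1.5136 -0.7406 0.5454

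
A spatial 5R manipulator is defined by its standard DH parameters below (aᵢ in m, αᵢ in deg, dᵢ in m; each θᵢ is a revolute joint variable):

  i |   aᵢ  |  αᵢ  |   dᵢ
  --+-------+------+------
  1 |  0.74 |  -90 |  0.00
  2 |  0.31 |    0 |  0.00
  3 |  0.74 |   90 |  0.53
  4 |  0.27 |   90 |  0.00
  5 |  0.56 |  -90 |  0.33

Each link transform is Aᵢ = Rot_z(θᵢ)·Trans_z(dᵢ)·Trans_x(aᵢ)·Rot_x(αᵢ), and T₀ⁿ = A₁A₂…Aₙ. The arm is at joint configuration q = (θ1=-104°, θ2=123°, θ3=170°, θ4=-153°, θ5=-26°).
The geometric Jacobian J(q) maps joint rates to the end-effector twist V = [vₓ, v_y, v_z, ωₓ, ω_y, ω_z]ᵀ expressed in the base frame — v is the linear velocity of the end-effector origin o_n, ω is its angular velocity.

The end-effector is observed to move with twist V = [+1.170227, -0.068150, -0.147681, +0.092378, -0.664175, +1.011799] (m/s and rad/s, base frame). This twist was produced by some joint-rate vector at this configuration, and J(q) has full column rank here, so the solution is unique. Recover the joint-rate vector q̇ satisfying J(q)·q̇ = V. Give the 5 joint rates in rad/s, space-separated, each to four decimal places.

o_n = [0.2754, -0.8504, -0.4469]
J₁: ẑ×o_n = [0.8504, 0.2754, -0.0000], ω = ẑ
J2: z=[0.9703, -0.2419, 0.0000] o=[-0.1790, -0.7180, 0.0000] → [0.1081, 0.4336, -0.0185, 0.9703, -0.2419, 0.0000]
J3: z=[0.9703, -0.2419, 0.0000] o=[-0.1382, -0.5542, -0.2600] → [0.0452, 0.1814, -0.1873, 0.9703, -0.2419, 0.0000]
J4: z=[0.2227, 0.8932, 0.3907] o=[0.3061, -0.9630, 0.4212] → [-0.8193, 0.1813, 0.0525, 0.2227, 0.8932, 0.3907]
J5: z=[0.9075, -0.0434, -0.4179] o=[0.2099, -0.8421, 0.1997] → [0.0246, 0.5594, -0.0047, 0.9075, -0.0434, -0.4179]
q̇ = J⁺·V = [0.8310, 0.4260, 0.6280, -0.5020, -0.9020]

0.8310 0.4260 0.6280 -0.5020 -0.9020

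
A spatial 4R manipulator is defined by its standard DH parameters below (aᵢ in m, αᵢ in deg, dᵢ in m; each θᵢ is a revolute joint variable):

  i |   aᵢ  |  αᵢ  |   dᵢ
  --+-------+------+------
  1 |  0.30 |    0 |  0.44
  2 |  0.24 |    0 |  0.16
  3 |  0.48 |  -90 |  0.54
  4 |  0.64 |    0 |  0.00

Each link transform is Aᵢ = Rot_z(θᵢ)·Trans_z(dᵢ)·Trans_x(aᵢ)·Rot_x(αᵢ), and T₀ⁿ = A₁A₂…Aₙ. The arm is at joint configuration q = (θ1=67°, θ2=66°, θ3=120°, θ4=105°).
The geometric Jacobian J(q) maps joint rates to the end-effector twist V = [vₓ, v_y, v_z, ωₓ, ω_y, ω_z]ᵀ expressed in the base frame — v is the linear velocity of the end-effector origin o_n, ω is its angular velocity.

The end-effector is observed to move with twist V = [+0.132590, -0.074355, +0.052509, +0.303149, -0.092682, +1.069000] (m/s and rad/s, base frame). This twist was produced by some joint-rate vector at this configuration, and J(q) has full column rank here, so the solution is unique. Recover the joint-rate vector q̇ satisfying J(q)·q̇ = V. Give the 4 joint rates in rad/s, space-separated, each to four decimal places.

0.1760 0.9490 -0.0560 0.3170

o_n = [-0.1384, 0.1511, 0.5218]
J₁: ẑ×o_n = [-0.1511, -0.1384, 0.0000], ω = ẑ
J2: z=[0.0000, 0.0000, 1.0000] o=[0.1172, 0.2762, 0.4400] → [0.1251, -0.2556, 0.0000, 0.0000, 0.0000, 1.0000]
J3: z=[0.0000, 0.0000, 1.0000] o=[-0.0465, 0.4517, 0.6000] → [0.3006, -0.0919, 0.0000, 0.0000, 0.0000, 1.0000]
J4: z=[0.9563, -0.2924, 0.0000] o=[-0.1868, -0.0073, 1.1400] → [0.1807, 0.5912, 0.1656, 0.9563, -0.2924, 0.0000]
q̇ = J⁺·V = [0.1760, 0.9490, -0.0560, 0.3170]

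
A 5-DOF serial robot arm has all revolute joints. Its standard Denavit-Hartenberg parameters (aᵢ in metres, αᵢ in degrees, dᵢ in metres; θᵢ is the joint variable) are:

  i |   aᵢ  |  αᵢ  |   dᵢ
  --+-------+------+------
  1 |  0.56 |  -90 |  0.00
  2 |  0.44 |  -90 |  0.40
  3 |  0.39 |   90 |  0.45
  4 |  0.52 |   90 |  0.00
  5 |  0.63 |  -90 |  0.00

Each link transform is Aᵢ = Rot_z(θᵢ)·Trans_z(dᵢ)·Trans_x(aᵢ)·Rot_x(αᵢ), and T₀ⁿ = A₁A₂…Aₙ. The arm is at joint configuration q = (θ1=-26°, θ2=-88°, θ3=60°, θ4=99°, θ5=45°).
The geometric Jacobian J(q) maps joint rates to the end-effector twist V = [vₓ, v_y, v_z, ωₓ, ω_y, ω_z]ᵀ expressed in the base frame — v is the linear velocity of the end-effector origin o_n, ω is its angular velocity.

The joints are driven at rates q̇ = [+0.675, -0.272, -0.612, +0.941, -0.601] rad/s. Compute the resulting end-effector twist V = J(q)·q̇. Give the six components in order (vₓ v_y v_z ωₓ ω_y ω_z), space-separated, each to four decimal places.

o_n = [1.9760, -0.5012, 0.8957]
J₁: ẑ×o_n = [0.5012, 1.9760, -0.0000], ω = ẑ
J2: z=[0.4384, 0.8988, 0.0000] o=[0.5033, -0.2455, 0.0000] → [0.8051, -0.3927, -1.4357, 0.4384, 0.8988, 0.0000]
J3: z=[0.8982, -0.4381, -0.0349] o=[0.6925, 0.1073, 0.4397] → [-0.2210, -0.4544, 0.0158, 0.8982, -0.4381, -0.0349]
J4: z=[0.2464, 0.4361, 0.8655] o=[0.9547, -0.3964, 0.6189] → [0.2114, 0.8157, -0.4712, 0.2464, 0.4361, 0.8655]
J5: z=[-0.2190, -0.8449, 0.4881] o=[1.4457, -0.5575, 0.5603] → [-0.3108, 0.3323, 0.4357, -0.2190, -0.8449, 0.4881]
V = J·q̇ = [0.6403, 2.2866, -0.3244, -0.3056, 0.9418, 1.2175]

0.6403 2.2866 -0.3244 -0.3056 0.9418 1.2175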